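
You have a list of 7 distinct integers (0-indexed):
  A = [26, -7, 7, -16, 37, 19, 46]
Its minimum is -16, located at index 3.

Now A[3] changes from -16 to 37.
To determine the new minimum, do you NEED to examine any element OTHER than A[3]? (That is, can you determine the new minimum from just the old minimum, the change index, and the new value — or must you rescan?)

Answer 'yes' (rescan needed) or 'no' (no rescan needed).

Old min = -16 at index 3
Change at index 3: -16 -> 37
Index 3 WAS the min and new value 37 > old min -16. Must rescan other elements to find the new min.
Needs rescan: yes

Answer: yes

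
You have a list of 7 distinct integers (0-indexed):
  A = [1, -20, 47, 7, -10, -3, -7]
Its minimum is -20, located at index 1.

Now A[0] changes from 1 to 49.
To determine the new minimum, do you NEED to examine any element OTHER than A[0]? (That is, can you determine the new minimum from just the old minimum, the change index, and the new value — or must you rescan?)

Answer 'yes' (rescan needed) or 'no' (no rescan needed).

Old min = -20 at index 1
Change at index 0: 1 -> 49
Index 0 was NOT the min. New min = min(-20, 49). No rescan of other elements needed.
Needs rescan: no

Answer: no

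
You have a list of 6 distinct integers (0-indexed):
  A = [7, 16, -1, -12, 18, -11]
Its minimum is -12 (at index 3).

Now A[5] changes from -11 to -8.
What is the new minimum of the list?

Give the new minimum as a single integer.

Old min = -12 (at index 3)
Change: A[5] -11 -> -8
Changed element was NOT the old min.
  New min = min(old_min, new_val) = min(-12, -8) = -12

Answer: -12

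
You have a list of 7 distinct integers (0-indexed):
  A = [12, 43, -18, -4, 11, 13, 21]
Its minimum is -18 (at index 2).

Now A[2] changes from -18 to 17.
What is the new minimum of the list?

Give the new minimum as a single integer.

Answer: -4

Derivation:
Old min = -18 (at index 2)
Change: A[2] -18 -> 17
Changed element WAS the min. Need to check: is 17 still <= all others?
  Min of remaining elements: -4
  New min = min(17, -4) = -4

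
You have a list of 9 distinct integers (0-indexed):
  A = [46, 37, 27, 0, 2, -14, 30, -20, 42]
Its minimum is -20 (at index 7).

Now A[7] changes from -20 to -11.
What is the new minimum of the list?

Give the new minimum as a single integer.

Answer: -14

Derivation:
Old min = -20 (at index 7)
Change: A[7] -20 -> -11
Changed element WAS the min. Need to check: is -11 still <= all others?
  Min of remaining elements: -14
  New min = min(-11, -14) = -14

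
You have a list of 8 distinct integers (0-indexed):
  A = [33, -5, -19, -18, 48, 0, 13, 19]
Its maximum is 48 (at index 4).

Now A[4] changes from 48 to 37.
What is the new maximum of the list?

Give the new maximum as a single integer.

Old max = 48 (at index 4)
Change: A[4] 48 -> 37
Changed element WAS the max -> may need rescan.
  Max of remaining elements: 33
  New max = max(37, 33) = 37

Answer: 37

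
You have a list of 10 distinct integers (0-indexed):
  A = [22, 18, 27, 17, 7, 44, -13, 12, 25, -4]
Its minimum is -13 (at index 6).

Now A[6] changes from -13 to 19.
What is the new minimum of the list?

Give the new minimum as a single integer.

Answer: -4

Derivation:
Old min = -13 (at index 6)
Change: A[6] -13 -> 19
Changed element WAS the min. Need to check: is 19 still <= all others?
  Min of remaining elements: -4
  New min = min(19, -4) = -4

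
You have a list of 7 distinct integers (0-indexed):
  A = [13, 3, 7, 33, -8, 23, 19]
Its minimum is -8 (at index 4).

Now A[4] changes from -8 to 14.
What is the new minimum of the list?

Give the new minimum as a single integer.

Answer: 3

Derivation:
Old min = -8 (at index 4)
Change: A[4] -8 -> 14
Changed element WAS the min. Need to check: is 14 still <= all others?
  Min of remaining elements: 3
  New min = min(14, 3) = 3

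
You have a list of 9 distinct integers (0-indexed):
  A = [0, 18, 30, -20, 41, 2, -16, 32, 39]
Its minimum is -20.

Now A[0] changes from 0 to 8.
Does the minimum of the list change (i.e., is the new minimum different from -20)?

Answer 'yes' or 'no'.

Old min = -20
Change: A[0] 0 -> 8
Changed element was NOT the min; min changes only if 8 < -20.
New min = -20; changed? no

Answer: no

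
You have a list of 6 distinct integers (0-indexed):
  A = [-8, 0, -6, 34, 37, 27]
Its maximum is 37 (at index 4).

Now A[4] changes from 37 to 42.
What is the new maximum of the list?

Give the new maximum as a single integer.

Answer: 42

Derivation:
Old max = 37 (at index 4)
Change: A[4] 37 -> 42
Changed element WAS the max -> may need rescan.
  Max of remaining elements: 34
  New max = max(42, 34) = 42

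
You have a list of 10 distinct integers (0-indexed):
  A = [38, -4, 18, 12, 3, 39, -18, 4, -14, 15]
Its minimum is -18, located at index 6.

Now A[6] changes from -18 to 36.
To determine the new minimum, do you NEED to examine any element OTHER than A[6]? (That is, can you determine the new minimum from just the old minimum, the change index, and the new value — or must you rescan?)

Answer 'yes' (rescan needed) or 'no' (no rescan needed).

Old min = -18 at index 6
Change at index 6: -18 -> 36
Index 6 WAS the min and new value 36 > old min -18. Must rescan other elements to find the new min.
Needs rescan: yes

Answer: yes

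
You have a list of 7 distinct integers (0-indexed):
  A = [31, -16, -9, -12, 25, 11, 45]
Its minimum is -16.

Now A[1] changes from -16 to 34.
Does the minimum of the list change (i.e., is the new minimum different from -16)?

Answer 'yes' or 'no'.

Old min = -16
Change: A[1] -16 -> 34
Changed element was the min; new min must be rechecked.
New min = -12; changed? yes

Answer: yes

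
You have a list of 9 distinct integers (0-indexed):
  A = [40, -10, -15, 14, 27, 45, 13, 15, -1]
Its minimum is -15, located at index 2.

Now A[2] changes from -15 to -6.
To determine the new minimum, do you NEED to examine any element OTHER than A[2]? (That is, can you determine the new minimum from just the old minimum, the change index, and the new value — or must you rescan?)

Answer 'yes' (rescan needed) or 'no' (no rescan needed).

Answer: yes

Derivation:
Old min = -15 at index 2
Change at index 2: -15 -> -6
Index 2 WAS the min and new value -6 > old min -15. Must rescan other elements to find the new min.
Needs rescan: yes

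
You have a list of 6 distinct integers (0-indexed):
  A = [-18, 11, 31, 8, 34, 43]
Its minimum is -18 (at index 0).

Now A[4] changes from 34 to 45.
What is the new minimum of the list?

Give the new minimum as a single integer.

Answer: -18

Derivation:
Old min = -18 (at index 0)
Change: A[4] 34 -> 45
Changed element was NOT the old min.
  New min = min(old_min, new_val) = min(-18, 45) = -18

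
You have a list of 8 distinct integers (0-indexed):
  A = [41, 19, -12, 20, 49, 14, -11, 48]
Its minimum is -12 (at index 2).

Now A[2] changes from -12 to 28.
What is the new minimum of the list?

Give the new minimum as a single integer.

Answer: -11

Derivation:
Old min = -12 (at index 2)
Change: A[2] -12 -> 28
Changed element WAS the min. Need to check: is 28 still <= all others?
  Min of remaining elements: -11
  New min = min(28, -11) = -11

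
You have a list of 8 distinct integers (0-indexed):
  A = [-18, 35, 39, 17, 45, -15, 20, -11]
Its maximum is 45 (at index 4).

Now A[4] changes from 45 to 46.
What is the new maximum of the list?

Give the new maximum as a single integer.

Old max = 45 (at index 4)
Change: A[4] 45 -> 46
Changed element WAS the max -> may need rescan.
  Max of remaining elements: 39
  New max = max(46, 39) = 46

Answer: 46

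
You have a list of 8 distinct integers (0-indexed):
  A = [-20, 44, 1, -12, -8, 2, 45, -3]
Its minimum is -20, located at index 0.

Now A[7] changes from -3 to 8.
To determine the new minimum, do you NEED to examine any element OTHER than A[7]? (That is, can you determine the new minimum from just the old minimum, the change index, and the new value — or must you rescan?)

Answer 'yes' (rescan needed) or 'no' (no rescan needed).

Old min = -20 at index 0
Change at index 7: -3 -> 8
Index 7 was NOT the min. New min = min(-20, 8). No rescan of other elements needed.
Needs rescan: no

Answer: no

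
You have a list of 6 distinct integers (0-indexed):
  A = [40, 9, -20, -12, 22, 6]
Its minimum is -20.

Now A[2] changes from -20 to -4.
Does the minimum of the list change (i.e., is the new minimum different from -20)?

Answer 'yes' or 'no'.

Answer: yes

Derivation:
Old min = -20
Change: A[2] -20 -> -4
Changed element was the min; new min must be rechecked.
New min = -12; changed? yes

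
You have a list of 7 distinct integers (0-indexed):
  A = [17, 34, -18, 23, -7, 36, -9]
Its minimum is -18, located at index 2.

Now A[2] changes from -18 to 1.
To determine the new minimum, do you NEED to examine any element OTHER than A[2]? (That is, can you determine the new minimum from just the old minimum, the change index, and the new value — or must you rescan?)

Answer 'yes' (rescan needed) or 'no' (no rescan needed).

Old min = -18 at index 2
Change at index 2: -18 -> 1
Index 2 WAS the min and new value 1 > old min -18. Must rescan other elements to find the new min.
Needs rescan: yes

Answer: yes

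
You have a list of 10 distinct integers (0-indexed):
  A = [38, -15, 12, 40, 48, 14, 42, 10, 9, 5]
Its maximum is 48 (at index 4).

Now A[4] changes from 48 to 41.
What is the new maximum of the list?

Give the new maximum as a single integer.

Answer: 42

Derivation:
Old max = 48 (at index 4)
Change: A[4] 48 -> 41
Changed element WAS the max -> may need rescan.
  Max of remaining elements: 42
  New max = max(41, 42) = 42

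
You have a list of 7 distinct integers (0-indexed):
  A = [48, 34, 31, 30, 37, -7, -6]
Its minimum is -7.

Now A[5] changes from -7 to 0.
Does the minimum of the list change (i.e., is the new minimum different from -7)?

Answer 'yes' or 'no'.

Old min = -7
Change: A[5] -7 -> 0
Changed element was the min; new min must be rechecked.
New min = -6; changed? yes

Answer: yes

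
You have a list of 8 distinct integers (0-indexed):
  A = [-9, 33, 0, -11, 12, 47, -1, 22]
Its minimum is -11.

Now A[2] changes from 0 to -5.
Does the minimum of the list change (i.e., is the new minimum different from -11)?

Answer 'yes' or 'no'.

Old min = -11
Change: A[2] 0 -> -5
Changed element was NOT the min; min changes only if -5 < -11.
New min = -11; changed? no

Answer: no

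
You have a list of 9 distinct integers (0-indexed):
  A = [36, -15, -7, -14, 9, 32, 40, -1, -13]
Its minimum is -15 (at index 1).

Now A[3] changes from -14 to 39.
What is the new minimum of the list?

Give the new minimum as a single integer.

Old min = -15 (at index 1)
Change: A[3] -14 -> 39
Changed element was NOT the old min.
  New min = min(old_min, new_val) = min(-15, 39) = -15

Answer: -15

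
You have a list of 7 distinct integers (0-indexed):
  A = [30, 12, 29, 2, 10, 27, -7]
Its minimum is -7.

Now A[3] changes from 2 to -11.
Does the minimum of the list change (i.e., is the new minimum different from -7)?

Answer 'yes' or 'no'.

Answer: yes

Derivation:
Old min = -7
Change: A[3] 2 -> -11
Changed element was NOT the min; min changes only if -11 < -7.
New min = -11; changed? yes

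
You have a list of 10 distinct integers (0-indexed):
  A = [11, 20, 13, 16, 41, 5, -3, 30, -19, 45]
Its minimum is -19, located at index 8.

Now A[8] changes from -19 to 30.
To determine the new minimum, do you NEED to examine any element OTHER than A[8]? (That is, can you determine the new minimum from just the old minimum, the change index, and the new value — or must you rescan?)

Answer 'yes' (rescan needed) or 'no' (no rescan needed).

Answer: yes

Derivation:
Old min = -19 at index 8
Change at index 8: -19 -> 30
Index 8 WAS the min and new value 30 > old min -19. Must rescan other elements to find the new min.
Needs rescan: yes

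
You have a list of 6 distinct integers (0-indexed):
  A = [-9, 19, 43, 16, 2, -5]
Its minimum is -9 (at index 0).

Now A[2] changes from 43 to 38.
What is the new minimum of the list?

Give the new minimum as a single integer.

Old min = -9 (at index 0)
Change: A[2] 43 -> 38
Changed element was NOT the old min.
  New min = min(old_min, new_val) = min(-9, 38) = -9

Answer: -9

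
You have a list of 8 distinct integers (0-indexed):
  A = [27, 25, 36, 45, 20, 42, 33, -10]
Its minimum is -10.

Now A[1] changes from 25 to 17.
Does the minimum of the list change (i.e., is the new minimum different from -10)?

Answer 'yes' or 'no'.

Answer: no

Derivation:
Old min = -10
Change: A[1] 25 -> 17
Changed element was NOT the min; min changes only if 17 < -10.
New min = -10; changed? no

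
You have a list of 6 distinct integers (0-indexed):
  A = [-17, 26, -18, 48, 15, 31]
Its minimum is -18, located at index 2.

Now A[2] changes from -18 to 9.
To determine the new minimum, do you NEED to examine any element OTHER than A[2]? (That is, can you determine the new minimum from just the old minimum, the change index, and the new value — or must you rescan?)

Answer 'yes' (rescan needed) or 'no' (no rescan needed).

Answer: yes

Derivation:
Old min = -18 at index 2
Change at index 2: -18 -> 9
Index 2 WAS the min and new value 9 > old min -18. Must rescan other elements to find the new min.
Needs rescan: yes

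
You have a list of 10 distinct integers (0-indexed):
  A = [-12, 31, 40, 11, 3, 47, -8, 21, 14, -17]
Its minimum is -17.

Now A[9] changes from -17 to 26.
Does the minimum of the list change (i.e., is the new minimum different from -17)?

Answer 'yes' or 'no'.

Old min = -17
Change: A[9] -17 -> 26
Changed element was the min; new min must be rechecked.
New min = -12; changed? yes

Answer: yes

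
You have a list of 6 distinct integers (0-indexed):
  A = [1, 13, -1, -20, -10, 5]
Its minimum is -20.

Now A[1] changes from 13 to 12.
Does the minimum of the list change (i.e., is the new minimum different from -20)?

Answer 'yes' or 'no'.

Answer: no

Derivation:
Old min = -20
Change: A[1] 13 -> 12
Changed element was NOT the min; min changes only if 12 < -20.
New min = -20; changed? no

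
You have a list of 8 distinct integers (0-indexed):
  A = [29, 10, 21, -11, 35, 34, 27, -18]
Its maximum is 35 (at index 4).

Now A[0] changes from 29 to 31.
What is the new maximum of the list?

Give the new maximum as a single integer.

Old max = 35 (at index 4)
Change: A[0] 29 -> 31
Changed element was NOT the old max.
  New max = max(old_max, new_val) = max(35, 31) = 35

Answer: 35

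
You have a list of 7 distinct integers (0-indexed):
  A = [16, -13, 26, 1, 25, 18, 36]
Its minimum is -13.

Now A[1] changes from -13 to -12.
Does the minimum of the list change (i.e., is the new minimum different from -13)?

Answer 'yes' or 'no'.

Old min = -13
Change: A[1] -13 -> -12
Changed element was the min; new min must be rechecked.
New min = -12; changed? yes

Answer: yes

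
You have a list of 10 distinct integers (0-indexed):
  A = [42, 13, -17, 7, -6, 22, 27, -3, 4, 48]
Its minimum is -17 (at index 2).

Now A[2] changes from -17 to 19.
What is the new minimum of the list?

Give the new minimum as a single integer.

Old min = -17 (at index 2)
Change: A[2] -17 -> 19
Changed element WAS the min. Need to check: is 19 still <= all others?
  Min of remaining elements: -6
  New min = min(19, -6) = -6

Answer: -6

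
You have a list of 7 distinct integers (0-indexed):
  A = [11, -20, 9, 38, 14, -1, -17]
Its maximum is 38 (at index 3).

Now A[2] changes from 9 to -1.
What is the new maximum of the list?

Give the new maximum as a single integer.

Old max = 38 (at index 3)
Change: A[2] 9 -> -1
Changed element was NOT the old max.
  New max = max(old_max, new_val) = max(38, -1) = 38

Answer: 38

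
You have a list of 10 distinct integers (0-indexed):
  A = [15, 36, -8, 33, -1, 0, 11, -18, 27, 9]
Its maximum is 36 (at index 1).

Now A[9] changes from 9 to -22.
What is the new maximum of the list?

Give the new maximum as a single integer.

Answer: 36

Derivation:
Old max = 36 (at index 1)
Change: A[9] 9 -> -22
Changed element was NOT the old max.
  New max = max(old_max, new_val) = max(36, -22) = 36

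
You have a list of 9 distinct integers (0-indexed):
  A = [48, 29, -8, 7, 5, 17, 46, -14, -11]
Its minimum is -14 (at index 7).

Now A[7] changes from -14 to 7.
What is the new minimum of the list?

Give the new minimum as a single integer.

Old min = -14 (at index 7)
Change: A[7] -14 -> 7
Changed element WAS the min. Need to check: is 7 still <= all others?
  Min of remaining elements: -11
  New min = min(7, -11) = -11

Answer: -11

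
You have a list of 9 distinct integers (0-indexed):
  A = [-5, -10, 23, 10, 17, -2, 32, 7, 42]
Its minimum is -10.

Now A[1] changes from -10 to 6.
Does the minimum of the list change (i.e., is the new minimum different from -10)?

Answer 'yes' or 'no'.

Answer: yes

Derivation:
Old min = -10
Change: A[1] -10 -> 6
Changed element was the min; new min must be rechecked.
New min = -5; changed? yes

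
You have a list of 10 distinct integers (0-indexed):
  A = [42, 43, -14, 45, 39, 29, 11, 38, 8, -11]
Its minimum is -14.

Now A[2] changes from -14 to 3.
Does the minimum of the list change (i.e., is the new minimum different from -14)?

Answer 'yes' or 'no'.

Old min = -14
Change: A[2] -14 -> 3
Changed element was the min; new min must be rechecked.
New min = -11; changed? yes

Answer: yes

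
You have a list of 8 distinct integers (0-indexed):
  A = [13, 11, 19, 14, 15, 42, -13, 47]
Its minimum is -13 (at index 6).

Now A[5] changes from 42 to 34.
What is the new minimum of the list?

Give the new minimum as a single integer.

Answer: -13

Derivation:
Old min = -13 (at index 6)
Change: A[5] 42 -> 34
Changed element was NOT the old min.
  New min = min(old_min, new_val) = min(-13, 34) = -13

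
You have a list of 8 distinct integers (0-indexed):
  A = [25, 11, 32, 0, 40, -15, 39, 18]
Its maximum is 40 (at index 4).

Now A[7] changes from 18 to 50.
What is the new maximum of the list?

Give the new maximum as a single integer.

Old max = 40 (at index 4)
Change: A[7] 18 -> 50
Changed element was NOT the old max.
  New max = max(old_max, new_val) = max(40, 50) = 50

Answer: 50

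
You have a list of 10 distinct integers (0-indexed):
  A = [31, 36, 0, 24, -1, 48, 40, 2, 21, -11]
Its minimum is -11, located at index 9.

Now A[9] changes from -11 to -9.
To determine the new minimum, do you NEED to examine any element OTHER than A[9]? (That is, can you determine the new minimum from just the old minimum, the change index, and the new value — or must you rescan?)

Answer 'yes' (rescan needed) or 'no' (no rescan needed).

Old min = -11 at index 9
Change at index 9: -11 -> -9
Index 9 WAS the min and new value -9 > old min -11. Must rescan other elements to find the new min.
Needs rescan: yes

Answer: yes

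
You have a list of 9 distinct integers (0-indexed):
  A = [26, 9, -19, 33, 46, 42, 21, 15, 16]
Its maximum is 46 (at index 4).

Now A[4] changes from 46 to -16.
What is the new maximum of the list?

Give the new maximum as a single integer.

Answer: 42

Derivation:
Old max = 46 (at index 4)
Change: A[4] 46 -> -16
Changed element WAS the max -> may need rescan.
  Max of remaining elements: 42
  New max = max(-16, 42) = 42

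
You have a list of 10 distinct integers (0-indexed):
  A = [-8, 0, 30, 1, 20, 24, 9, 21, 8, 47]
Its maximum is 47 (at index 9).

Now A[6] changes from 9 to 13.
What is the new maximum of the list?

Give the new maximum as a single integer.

Answer: 47

Derivation:
Old max = 47 (at index 9)
Change: A[6] 9 -> 13
Changed element was NOT the old max.
  New max = max(old_max, new_val) = max(47, 13) = 47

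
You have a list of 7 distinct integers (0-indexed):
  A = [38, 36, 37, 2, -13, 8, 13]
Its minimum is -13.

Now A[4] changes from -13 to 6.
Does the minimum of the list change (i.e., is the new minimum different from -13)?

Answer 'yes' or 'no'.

Old min = -13
Change: A[4] -13 -> 6
Changed element was the min; new min must be rechecked.
New min = 2; changed? yes

Answer: yes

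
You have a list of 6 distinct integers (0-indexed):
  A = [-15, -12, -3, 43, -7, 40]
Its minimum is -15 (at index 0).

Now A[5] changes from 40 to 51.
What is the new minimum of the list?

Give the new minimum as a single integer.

Old min = -15 (at index 0)
Change: A[5] 40 -> 51
Changed element was NOT the old min.
  New min = min(old_min, new_val) = min(-15, 51) = -15

Answer: -15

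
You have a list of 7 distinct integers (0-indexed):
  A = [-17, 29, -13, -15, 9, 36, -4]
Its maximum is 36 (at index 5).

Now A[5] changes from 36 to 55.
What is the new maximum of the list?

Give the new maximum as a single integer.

Answer: 55

Derivation:
Old max = 36 (at index 5)
Change: A[5] 36 -> 55
Changed element WAS the max -> may need rescan.
  Max of remaining elements: 29
  New max = max(55, 29) = 55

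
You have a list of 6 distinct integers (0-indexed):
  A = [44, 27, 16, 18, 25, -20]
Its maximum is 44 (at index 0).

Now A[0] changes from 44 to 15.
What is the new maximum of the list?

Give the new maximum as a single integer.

Answer: 27

Derivation:
Old max = 44 (at index 0)
Change: A[0] 44 -> 15
Changed element WAS the max -> may need rescan.
  Max of remaining elements: 27
  New max = max(15, 27) = 27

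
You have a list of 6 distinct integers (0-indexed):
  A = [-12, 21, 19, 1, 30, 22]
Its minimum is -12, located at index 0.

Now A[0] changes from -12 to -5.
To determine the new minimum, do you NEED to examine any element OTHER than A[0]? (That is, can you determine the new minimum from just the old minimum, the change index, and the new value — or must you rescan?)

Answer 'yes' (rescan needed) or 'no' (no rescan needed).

Old min = -12 at index 0
Change at index 0: -12 -> -5
Index 0 WAS the min and new value -5 > old min -12. Must rescan other elements to find the new min.
Needs rescan: yes

Answer: yes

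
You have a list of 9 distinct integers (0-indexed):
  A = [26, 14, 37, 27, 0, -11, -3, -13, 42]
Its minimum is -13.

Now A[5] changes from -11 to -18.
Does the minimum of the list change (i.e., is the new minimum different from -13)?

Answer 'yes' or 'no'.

Answer: yes

Derivation:
Old min = -13
Change: A[5] -11 -> -18
Changed element was NOT the min; min changes only if -18 < -13.
New min = -18; changed? yes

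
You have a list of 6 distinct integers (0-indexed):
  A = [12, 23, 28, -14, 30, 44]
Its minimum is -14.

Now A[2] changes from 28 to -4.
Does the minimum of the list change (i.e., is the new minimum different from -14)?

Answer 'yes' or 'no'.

Answer: no

Derivation:
Old min = -14
Change: A[2] 28 -> -4
Changed element was NOT the min; min changes only if -4 < -14.
New min = -14; changed? no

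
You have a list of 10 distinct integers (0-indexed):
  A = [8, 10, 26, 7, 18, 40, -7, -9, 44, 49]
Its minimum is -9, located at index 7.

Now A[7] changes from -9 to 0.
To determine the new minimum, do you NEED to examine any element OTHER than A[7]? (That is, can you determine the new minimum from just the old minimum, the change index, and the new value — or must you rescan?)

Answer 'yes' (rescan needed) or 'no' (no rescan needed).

Answer: yes

Derivation:
Old min = -9 at index 7
Change at index 7: -9 -> 0
Index 7 WAS the min and new value 0 > old min -9. Must rescan other elements to find the new min.
Needs rescan: yes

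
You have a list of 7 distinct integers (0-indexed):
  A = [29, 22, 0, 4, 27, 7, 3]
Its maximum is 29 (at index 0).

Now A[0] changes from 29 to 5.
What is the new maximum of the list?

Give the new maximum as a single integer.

Old max = 29 (at index 0)
Change: A[0] 29 -> 5
Changed element WAS the max -> may need rescan.
  Max of remaining elements: 27
  New max = max(5, 27) = 27

Answer: 27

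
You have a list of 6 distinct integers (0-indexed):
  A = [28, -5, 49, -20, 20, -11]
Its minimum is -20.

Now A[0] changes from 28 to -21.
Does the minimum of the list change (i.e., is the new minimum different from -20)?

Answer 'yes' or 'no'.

Old min = -20
Change: A[0] 28 -> -21
Changed element was NOT the min; min changes only if -21 < -20.
New min = -21; changed? yes

Answer: yes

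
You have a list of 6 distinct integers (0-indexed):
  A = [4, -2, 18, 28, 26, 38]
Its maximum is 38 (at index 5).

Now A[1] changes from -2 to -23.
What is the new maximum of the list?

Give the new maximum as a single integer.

Old max = 38 (at index 5)
Change: A[1] -2 -> -23
Changed element was NOT the old max.
  New max = max(old_max, new_val) = max(38, -23) = 38

Answer: 38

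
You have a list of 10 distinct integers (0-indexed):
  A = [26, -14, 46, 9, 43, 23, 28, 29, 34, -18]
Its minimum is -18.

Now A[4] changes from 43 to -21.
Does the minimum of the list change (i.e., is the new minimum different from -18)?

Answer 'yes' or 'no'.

Answer: yes

Derivation:
Old min = -18
Change: A[4] 43 -> -21
Changed element was NOT the min; min changes only if -21 < -18.
New min = -21; changed? yes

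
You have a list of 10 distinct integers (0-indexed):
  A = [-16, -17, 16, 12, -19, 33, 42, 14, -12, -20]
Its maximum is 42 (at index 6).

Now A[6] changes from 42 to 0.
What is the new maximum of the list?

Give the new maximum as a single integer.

Old max = 42 (at index 6)
Change: A[6] 42 -> 0
Changed element WAS the max -> may need rescan.
  Max of remaining elements: 33
  New max = max(0, 33) = 33

Answer: 33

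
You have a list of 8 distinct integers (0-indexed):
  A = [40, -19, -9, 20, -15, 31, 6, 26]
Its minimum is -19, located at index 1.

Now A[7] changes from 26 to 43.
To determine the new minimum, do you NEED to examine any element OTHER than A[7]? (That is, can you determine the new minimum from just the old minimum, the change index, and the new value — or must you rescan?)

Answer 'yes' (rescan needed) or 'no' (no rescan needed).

Old min = -19 at index 1
Change at index 7: 26 -> 43
Index 7 was NOT the min. New min = min(-19, 43). No rescan of other elements needed.
Needs rescan: no

Answer: no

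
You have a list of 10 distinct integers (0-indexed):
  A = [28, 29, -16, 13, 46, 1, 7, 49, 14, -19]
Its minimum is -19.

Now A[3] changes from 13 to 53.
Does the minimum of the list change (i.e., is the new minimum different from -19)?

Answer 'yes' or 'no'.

Old min = -19
Change: A[3] 13 -> 53
Changed element was NOT the min; min changes only if 53 < -19.
New min = -19; changed? no

Answer: no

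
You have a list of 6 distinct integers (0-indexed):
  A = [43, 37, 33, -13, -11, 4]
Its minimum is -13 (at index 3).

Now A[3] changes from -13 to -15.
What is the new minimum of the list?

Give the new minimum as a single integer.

Answer: -15

Derivation:
Old min = -13 (at index 3)
Change: A[3] -13 -> -15
Changed element WAS the min. Need to check: is -15 still <= all others?
  Min of remaining elements: -11
  New min = min(-15, -11) = -15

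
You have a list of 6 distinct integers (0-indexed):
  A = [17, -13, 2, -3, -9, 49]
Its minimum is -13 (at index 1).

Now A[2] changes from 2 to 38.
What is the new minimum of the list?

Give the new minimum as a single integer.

Answer: -13

Derivation:
Old min = -13 (at index 1)
Change: A[2] 2 -> 38
Changed element was NOT the old min.
  New min = min(old_min, new_val) = min(-13, 38) = -13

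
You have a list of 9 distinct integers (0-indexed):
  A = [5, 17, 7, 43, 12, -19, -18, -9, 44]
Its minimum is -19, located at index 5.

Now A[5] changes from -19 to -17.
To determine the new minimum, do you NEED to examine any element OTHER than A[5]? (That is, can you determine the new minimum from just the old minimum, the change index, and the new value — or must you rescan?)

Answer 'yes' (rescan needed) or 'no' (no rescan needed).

Old min = -19 at index 5
Change at index 5: -19 -> -17
Index 5 WAS the min and new value -17 > old min -19. Must rescan other elements to find the new min.
Needs rescan: yes

Answer: yes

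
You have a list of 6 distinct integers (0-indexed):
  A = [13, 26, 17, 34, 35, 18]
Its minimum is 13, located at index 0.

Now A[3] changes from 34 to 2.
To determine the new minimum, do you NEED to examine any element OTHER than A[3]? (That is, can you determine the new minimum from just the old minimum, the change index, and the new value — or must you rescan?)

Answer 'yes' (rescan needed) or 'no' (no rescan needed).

Old min = 13 at index 0
Change at index 3: 34 -> 2
Index 3 was NOT the min. New min = min(13, 2). No rescan of other elements needed.
Needs rescan: no

Answer: no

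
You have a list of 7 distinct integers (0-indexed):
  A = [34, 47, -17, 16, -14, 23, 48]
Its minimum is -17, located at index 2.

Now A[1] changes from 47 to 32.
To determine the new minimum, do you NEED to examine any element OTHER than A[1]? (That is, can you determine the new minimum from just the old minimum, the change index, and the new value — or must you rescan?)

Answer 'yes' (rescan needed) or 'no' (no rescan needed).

Old min = -17 at index 2
Change at index 1: 47 -> 32
Index 1 was NOT the min. New min = min(-17, 32). No rescan of other elements needed.
Needs rescan: no

Answer: no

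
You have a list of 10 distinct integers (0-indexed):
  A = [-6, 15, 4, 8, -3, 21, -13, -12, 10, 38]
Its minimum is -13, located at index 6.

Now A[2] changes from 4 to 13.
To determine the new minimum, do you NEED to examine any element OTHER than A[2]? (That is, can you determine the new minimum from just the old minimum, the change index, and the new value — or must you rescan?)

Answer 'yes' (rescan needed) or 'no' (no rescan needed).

Old min = -13 at index 6
Change at index 2: 4 -> 13
Index 2 was NOT the min. New min = min(-13, 13). No rescan of other elements needed.
Needs rescan: no

Answer: no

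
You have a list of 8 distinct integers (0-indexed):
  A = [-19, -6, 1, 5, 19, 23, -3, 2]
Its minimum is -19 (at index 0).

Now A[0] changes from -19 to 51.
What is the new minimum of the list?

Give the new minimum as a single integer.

Answer: -6

Derivation:
Old min = -19 (at index 0)
Change: A[0] -19 -> 51
Changed element WAS the min. Need to check: is 51 still <= all others?
  Min of remaining elements: -6
  New min = min(51, -6) = -6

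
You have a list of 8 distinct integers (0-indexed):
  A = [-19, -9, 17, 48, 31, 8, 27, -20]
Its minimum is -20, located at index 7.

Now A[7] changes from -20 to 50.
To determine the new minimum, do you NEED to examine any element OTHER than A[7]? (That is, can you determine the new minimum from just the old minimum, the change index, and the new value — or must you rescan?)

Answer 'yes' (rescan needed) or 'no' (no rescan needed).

Answer: yes

Derivation:
Old min = -20 at index 7
Change at index 7: -20 -> 50
Index 7 WAS the min and new value 50 > old min -20. Must rescan other elements to find the new min.
Needs rescan: yes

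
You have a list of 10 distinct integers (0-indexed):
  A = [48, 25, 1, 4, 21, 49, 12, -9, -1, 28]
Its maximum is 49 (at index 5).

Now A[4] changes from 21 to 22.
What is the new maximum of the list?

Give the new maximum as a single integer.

Answer: 49

Derivation:
Old max = 49 (at index 5)
Change: A[4] 21 -> 22
Changed element was NOT the old max.
  New max = max(old_max, new_val) = max(49, 22) = 49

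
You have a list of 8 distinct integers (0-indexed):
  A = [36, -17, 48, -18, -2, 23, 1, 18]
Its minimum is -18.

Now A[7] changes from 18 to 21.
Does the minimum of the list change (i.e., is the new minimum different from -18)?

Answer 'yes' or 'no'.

Old min = -18
Change: A[7] 18 -> 21
Changed element was NOT the min; min changes only if 21 < -18.
New min = -18; changed? no

Answer: no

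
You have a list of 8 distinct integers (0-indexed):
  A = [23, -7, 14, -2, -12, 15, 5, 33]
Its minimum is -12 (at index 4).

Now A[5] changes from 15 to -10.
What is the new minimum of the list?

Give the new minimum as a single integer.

Answer: -12

Derivation:
Old min = -12 (at index 4)
Change: A[5] 15 -> -10
Changed element was NOT the old min.
  New min = min(old_min, new_val) = min(-12, -10) = -12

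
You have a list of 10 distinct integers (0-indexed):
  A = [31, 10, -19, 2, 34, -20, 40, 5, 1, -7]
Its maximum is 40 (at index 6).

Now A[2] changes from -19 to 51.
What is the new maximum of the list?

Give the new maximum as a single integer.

Old max = 40 (at index 6)
Change: A[2] -19 -> 51
Changed element was NOT the old max.
  New max = max(old_max, new_val) = max(40, 51) = 51

Answer: 51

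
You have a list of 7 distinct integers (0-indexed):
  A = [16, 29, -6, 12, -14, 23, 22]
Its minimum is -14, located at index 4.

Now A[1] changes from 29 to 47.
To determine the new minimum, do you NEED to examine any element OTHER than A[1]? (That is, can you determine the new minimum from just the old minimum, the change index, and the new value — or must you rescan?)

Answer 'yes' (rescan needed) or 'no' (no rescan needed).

Answer: no

Derivation:
Old min = -14 at index 4
Change at index 1: 29 -> 47
Index 1 was NOT the min. New min = min(-14, 47). No rescan of other elements needed.
Needs rescan: no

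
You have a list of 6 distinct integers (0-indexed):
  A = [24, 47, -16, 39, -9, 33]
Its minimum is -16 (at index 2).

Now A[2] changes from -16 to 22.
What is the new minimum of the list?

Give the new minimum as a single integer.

Old min = -16 (at index 2)
Change: A[2] -16 -> 22
Changed element WAS the min. Need to check: is 22 still <= all others?
  Min of remaining elements: -9
  New min = min(22, -9) = -9

Answer: -9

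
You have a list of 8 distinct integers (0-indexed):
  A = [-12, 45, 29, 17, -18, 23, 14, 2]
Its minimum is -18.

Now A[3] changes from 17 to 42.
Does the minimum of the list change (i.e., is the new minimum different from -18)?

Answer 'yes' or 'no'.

Old min = -18
Change: A[3] 17 -> 42
Changed element was NOT the min; min changes only if 42 < -18.
New min = -18; changed? no

Answer: no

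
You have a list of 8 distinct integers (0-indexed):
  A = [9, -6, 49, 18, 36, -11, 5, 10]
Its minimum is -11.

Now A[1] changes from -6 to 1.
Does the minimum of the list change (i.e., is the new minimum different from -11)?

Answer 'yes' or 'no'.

Answer: no

Derivation:
Old min = -11
Change: A[1] -6 -> 1
Changed element was NOT the min; min changes only if 1 < -11.
New min = -11; changed? no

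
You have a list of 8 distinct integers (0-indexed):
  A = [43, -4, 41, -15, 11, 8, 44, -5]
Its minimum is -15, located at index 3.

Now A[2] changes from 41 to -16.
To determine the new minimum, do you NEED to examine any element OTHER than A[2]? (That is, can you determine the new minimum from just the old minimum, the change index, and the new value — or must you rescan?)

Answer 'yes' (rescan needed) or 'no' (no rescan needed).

Old min = -15 at index 3
Change at index 2: 41 -> -16
Index 2 was NOT the min. New min = min(-15, -16). No rescan of other elements needed.
Needs rescan: no

Answer: no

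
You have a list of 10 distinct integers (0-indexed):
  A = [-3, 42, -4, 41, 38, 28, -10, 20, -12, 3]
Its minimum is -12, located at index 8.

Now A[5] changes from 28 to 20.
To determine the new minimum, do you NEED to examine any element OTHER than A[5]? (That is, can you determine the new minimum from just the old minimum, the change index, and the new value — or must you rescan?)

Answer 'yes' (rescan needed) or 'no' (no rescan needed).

Old min = -12 at index 8
Change at index 5: 28 -> 20
Index 5 was NOT the min. New min = min(-12, 20). No rescan of other elements needed.
Needs rescan: no

Answer: no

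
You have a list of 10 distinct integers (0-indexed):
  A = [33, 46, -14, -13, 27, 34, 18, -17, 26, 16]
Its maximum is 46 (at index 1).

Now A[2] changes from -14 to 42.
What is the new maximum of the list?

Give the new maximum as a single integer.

Old max = 46 (at index 1)
Change: A[2] -14 -> 42
Changed element was NOT the old max.
  New max = max(old_max, new_val) = max(46, 42) = 46

Answer: 46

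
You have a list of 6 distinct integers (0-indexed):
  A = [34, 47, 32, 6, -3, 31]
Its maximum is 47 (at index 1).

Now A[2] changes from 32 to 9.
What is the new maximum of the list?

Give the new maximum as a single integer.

Old max = 47 (at index 1)
Change: A[2] 32 -> 9
Changed element was NOT the old max.
  New max = max(old_max, new_val) = max(47, 9) = 47

Answer: 47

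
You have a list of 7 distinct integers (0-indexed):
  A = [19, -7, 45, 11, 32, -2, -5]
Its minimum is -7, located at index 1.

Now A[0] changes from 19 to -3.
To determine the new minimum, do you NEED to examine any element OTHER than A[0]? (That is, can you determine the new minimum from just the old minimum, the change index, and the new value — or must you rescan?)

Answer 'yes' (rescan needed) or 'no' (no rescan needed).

Old min = -7 at index 1
Change at index 0: 19 -> -3
Index 0 was NOT the min. New min = min(-7, -3). No rescan of other elements needed.
Needs rescan: no

Answer: no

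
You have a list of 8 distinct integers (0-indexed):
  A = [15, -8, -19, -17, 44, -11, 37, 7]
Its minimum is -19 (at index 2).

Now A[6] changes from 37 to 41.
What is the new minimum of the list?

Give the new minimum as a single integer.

Old min = -19 (at index 2)
Change: A[6] 37 -> 41
Changed element was NOT the old min.
  New min = min(old_min, new_val) = min(-19, 41) = -19

Answer: -19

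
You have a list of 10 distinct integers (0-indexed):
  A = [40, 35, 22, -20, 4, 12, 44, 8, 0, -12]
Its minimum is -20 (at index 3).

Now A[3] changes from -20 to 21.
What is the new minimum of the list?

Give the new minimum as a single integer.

Old min = -20 (at index 3)
Change: A[3] -20 -> 21
Changed element WAS the min. Need to check: is 21 still <= all others?
  Min of remaining elements: -12
  New min = min(21, -12) = -12

Answer: -12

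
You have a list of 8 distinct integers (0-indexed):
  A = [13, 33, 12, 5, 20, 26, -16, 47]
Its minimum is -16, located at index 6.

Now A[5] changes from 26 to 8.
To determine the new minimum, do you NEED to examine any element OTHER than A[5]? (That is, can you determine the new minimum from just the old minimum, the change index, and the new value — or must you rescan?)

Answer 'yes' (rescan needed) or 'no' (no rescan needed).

Old min = -16 at index 6
Change at index 5: 26 -> 8
Index 5 was NOT the min. New min = min(-16, 8). No rescan of other elements needed.
Needs rescan: no

Answer: no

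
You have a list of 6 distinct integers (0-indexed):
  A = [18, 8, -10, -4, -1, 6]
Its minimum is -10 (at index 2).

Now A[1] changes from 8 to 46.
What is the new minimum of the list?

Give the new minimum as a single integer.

Old min = -10 (at index 2)
Change: A[1] 8 -> 46
Changed element was NOT the old min.
  New min = min(old_min, new_val) = min(-10, 46) = -10

Answer: -10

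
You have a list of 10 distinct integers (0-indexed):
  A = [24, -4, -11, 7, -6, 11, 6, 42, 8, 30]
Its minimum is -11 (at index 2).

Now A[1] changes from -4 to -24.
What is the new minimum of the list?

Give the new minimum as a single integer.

Old min = -11 (at index 2)
Change: A[1] -4 -> -24
Changed element was NOT the old min.
  New min = min(old_min, new_val) = min(-11, -24) = -24

Answer: -24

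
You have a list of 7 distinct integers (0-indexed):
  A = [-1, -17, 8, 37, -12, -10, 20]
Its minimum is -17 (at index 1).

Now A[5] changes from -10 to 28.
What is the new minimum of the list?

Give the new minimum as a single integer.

Old min = -17 (at index 1)
Change: A[5] -10 -> 28
Changed element was NOT the old min.
  New min = min(old_min, new_val) = min(-17, 28) = -17

Answer: -17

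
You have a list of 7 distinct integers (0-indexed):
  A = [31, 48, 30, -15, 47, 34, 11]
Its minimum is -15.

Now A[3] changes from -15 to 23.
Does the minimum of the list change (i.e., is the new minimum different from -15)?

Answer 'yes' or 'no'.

Old min = -15
Change: A[3] -15 -> 23
Changed element was the min; new min must be rechecked.
New min = 11; changed? yes

Answer: yes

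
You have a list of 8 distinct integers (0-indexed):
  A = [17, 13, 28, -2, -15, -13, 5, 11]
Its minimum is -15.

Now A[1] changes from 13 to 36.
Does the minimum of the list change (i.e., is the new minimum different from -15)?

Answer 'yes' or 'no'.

Answer: no

Derivation:
Old min = -15
Change: A[1] 13 -> 36
Changed element was NOT the min; min changes only if 36 < -15.
New min = -15; changed? no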